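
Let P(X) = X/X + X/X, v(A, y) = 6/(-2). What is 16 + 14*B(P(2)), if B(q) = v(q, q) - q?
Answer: -54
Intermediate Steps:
v(A, y) = -3 (v(A, y) = 6*(-½) = -3)
P(X) = 2 (P(X) = 1 + 1 = 2)
B(q) = -3 - q
16 + 14*B(P(2)) = 16 + 14*(-3 - 1*2) = 16 + 14*(-3 - 2) = 16 + 14*(-5) = 16 - 70 = -54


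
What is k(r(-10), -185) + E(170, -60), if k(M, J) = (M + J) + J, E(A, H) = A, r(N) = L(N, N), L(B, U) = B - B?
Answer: -200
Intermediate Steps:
L(B, U) = 0
r(N) = 0
k(M, J) = M + 2*J (k(M, J) = (J + M) + J = M + 2*J)
k(r(-10), -185) + E(170, -60) = (0 + 2*(-185)) + 170 = (0 - 370) + 170 = -370 + 170 = -200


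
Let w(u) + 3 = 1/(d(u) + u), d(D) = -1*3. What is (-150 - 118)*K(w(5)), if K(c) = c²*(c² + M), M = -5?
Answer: -8375/4 ≈ -2093.8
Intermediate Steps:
d(D) = -3
w(u) = -3 + 1/(-3 + u)
K(c) = c²*(-5 + c²) (K(c) = c²*(c² - 5) = c²*(-5 + c²))
(-150 - 118)*K(w(5)) = (-150 - 118)*(((10 - 3*5)/(-3 + 5))²*(-5 + ((10 - 3*5)/(-3 + 5))²)) = -268*((10 - 15)/2)²*(-5 + ((10 - 15)/2)²) = -268*((½)*(-5))²*(-5 + ((½)*(-5))²) = -268*(-5/2)²*(-5 + (-5/2)²) = -1675*(-5 + 25/4) = -1675*5/4 = -268*125/16 = -8375/4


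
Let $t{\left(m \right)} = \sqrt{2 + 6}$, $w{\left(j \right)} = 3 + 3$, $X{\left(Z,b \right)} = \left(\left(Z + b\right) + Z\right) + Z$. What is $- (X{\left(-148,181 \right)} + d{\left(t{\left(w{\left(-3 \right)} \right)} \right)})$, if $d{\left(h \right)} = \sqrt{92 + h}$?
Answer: $263 - \sqrt{92 + 2 \sqrt{2}} \approx 253.26$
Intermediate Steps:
$X{\left(Z,b \right)} = b + 3 Z$ ($X{\left(Z,b \right)} = \left(b + 2 Z\right) + Z = b + 3 Z$)
$w{\left(j \right)} = 6$
$t{\left(m \right)} = 2 \sqrt{2}$ ($t{\left(m \right)} = \sqrt{8} = 2 \sqrt{2}$)
$- (X{\left(-148,181 \right)} + d{\left(t{\left(w{\left(-3 \right)} \right)} \right)}) = - (\left(181 + 3 \left(-148\right)\right) + \sqrt{92 + 2 \sqrt{2}}) = - (\left(181 - 444\right) + \sqrt{92 + 2 \sqrt{2}}) = - (-263 + \sqrt{92 + 2 \sqrt{2}}) = 263 - \sqrt{92 + 2 \sqrt{2}}$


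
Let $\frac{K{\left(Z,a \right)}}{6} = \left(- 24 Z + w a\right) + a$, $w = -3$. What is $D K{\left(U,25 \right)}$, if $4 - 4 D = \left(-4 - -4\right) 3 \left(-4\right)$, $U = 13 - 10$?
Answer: $-732$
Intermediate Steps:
$U = 3$ ($U = 13 - 10 = 3$)
$K{\left(Z,a \right)} = - 144 Z - 12 a$ ($K{\left(Z,a \right)} = 6 \left(\left(- 24 Z - 3 a\right) + a\right) = 6 \left(- 24 Z - 2 a\right) = - 144 Z - 12 a$)
$D = 1$ ($D = 1 - \frac{\left(-4 - -4\right) 3 \left(-4\right)}{4} = 1 - \frac{\left(-4 + 4\right) 3 \left(-4\right)}{4} = 1 - \frac{0 \cdot 3 \left(-4\right)}{4} = 1 - \frac{0 \left(-4\right)}{4} = 1 - 0 = 1 + 0 = 1$)
$D K{\left(U,25 \right)} = 1 \left(\left(-144\right) 3 - 300\right) = 1 \left(-432 - 300\right) = 1 \left(-732\right) = -732$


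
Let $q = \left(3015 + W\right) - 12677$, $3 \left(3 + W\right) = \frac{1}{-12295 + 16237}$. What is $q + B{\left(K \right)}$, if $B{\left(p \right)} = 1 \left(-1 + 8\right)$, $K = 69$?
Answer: $- \frac{114215507}{11826} \approx -9658.0$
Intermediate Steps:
$B{\left(p \right)} = 7$ ($B{\left(p \right)} = 1 \cdot 7 = 7$)
$W = - \frac{35477}{11826}$ ($W = -3 + \frac{1}{3 \left(-12295 + 16237\right)} = -3 + \frac{1}{3 \cdot 3942} = -3 + \frac{1}{3} \cdot \frac{1}{3942} = -3 + \frac{1}{11826} = - \frac{35477}{11826} \approx -2.9999$)
$q = - \frac{114298289}{11826}$ ($q = \left(3015 - \frac{35477}{11826}\right) - 12677 = \frac{35619913}{11826} - 12677 = - \frac{114298289}{11826} \approx -9665.0$)
$q + B{\left(K \right)} = - \frac{114298289}{11826} + 7 = - \frac{114215507}{11826}$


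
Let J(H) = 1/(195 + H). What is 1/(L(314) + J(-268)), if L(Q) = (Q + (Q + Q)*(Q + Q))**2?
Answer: 73/11372415317891 ≈ 6.4190e-12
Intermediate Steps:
L(Q) = (Q + 4*Q**2)**2 (L(Q) = (Q + (2*Q)*(2*Q))**2 = (Q + 4*Q**2)**2)
1/(L(314) + J(-268)) = 1/(314**2*(1 + 4*314)**2 + 1/(195 - 268)) = 1/(98596*(1 + 1256)**2 + 1/(-73)) = 1/(98596*1257**2 - 1/73) = 1/(98596*1580049 - 1/73) = 1/(155786511204 - 1/73) = 1/(11372415317891/73) = 73/11372415317891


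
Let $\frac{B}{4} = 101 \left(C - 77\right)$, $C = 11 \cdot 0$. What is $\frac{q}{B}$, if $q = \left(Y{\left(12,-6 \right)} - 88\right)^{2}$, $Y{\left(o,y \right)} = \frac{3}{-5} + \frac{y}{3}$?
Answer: $- \frac{205209}{777700} \approx -0.26387$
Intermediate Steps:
$Y{\left(o,y \right)} = - \frac{3}{5} + \frac{y}{3}$ ($Y{\left(o,y \right)} = 3 \left(- \frac{1}{5}\right) + y \frac{1}{3} = - \frac{3}{5} + \frac{y}{3}$)
$C = 0$
$q = \frac{205209}{25}$ ($q = \left(\left(- \frac{3}{5} + \frac{1}{3} \left(-6\right)\right) - 88\right)^{2} = \left(\left(- \frac{3}{5} - 2\right) - 88\right)^{2} = \left(- \frac{13}{5} - 88\right)^{2} = \left(- \frac{453}{5}\right)^{2} = \frac{205209}{25} \approx 8208.4$)
$B = -31108$ ($B = 4 \cdot 101 \left(0 - 77\right) = 4 \cdot 101 \left(-77\right) = 4 \left(-7777\right) = -31108$)
$\frac{q}{B} = \frac{205209}{25 \left(-31108\right)} = \frac{205209}{25} \left(- \frac{1}{31108}\right) = - \frac{205209}{777700}$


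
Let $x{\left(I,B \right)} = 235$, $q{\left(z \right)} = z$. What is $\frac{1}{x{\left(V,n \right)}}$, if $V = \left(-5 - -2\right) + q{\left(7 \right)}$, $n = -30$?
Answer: $\frac{1}{235} \approx 0.0042553$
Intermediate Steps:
$V = 4$ ($V = \left(-5 - -2\right) + 7 = \left(-5 + 2\right) + 7 = -3 + 7 = 4$)
$\frac{1}{x{\left(V,n \right)}} = \frac{1}{235}$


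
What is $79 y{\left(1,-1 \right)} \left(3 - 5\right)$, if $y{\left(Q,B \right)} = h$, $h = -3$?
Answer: $474$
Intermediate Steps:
$y{\left(Q,B \right)} = -3$
$79 y{\left(1,-1 \right)} \left(3 - 5\right) = 79 \left(- 3 \left(3 - 5\right)\right) = 79 \left(\left(-3\right) \left(-2\right)\right) = 79 \cdot 6 = 474$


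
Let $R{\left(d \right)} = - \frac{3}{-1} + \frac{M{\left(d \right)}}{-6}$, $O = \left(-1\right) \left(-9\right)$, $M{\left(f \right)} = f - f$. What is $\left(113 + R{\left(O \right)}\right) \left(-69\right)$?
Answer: $-8004$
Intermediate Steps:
$M{\left(f \right)} = 0$
$O = 9$
$R{\left(d \right)} = 3$ ($R{\left(d \right)} = - \frac{3}{-1} + \frac{0}{-6} = \left(-3\right) \left(-1\right) + 0 \left(- \frac{1}{6}\right) = 3 + 0 = 3$)
$\left(113 + R{\left(O \right)}\right) \left(-69\right) = \left(113 + 3\right) \left(-69\right) = 116 \left(-69\right) = -8004$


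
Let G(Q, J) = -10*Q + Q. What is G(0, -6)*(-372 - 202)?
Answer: 0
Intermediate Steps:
G(Q, J) = -9*Q
G(0, -6)*(-372 - 202) = (-9*0)*(-372 - 202) = 0*(-574) = 0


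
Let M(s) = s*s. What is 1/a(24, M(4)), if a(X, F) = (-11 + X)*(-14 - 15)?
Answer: -1/377 ≈ -0.0026525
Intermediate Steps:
M(s) = s²
a(X, F) = 319 - 29*X (a(X, F) = (-11 + X)*(-29) = 319 - 29*X)
1/a(24, M(4)) = 1/(319 - 29*24) = 1/(319 - 696) = 1/(-377) = -1/377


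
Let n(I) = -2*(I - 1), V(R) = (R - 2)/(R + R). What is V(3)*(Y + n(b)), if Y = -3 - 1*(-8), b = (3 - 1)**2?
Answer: -1/6 ≈ -0.16667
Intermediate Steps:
V(R) = (-2 + R)/(2*R) (V(R) = (-2 + R)/((2*R)) = (-2 + R)*(1/(2*R)) = (-2 + R)/(2*R))
b = 4 (b = 2**2 = 4)
n(I) = 2 - 2*I (n(I) = -2*(-1 + I) = 2 - 2*I)
Y = 5 (Y = -3 + 8 = 5)
V(3)*(Y + n(b)) = ((1/2)*(-2 + 3)/3)*(5 + (2 - 2*4)) = ((1/2)*(1/3)*1)*(5 + (2 - 8)) = (5 - 6)/6 = (1/6)*(-1) = -1/6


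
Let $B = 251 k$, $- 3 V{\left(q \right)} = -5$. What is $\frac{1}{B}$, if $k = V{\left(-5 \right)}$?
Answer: $\frac{3}{1255} \approx 0.0023904$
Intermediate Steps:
$V{\left(q \right)} = \frac{5}{3}$ ($V{\left(q \right)} = \left(- \frac{1}{3}\right) \left(-5\right) = \frac{5}{3}$)
$k = \frac{5}{3} \approx 1.6667$
$B = \frac{1255}{3}$ ($B = 251 \cdot \frac{5}{3} = \frac{1255}{3} \approx 418.33$)
$\frac{1}{B} = \frac{1}{\frac{1255}{3}} = \frac{3}{1255}$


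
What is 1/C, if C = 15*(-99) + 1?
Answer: -1/1484 ≈ -0.00067385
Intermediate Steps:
C = -1484 (C = -1485 + 1 = -1484)
1/C = 1/(-1484) = -1/1484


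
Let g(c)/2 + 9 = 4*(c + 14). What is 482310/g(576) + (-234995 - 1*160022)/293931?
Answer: 69954245338/691031781 ≈ 101.23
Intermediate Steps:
g(c) = 94 + 8*c (g(c) = -18 + 2*(4*(c + 14)) = -18 + 2*(4*(14 + c)) = -18 + 2*(56 + 4*c) = -18 + (112 + 8*c) = 94 + 8*c)
482310/g(576) + (-234995 - 1*160022)/293931 = 482310/(94 + 8*576) + (-234995 - 1*160022)/293931 = 482310/(94 + 4608) + (-234995 - 160022)*(1/293931) = 482310/4702 - 395017*1/293931 = 482310*(1/4702) - 395017/293931 = 241155/2351 - 395017/293931 = 69954245338/691031781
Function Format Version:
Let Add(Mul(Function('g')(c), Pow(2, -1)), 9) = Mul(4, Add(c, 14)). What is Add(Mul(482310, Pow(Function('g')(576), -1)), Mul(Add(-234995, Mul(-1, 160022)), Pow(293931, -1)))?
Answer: Rational(69954245338, 691031781) ≈ 101.23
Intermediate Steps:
Function('g')(c) = Add(94, Mul(8, c)) (Function('g')(c) = Add(-18, Mul(2, Mul(4, Add(c, 14)))) = Add(-18, Mul(2, Mul(4, Add(14, c)))) = Add(-18, Mul(2, Add(56, Mul(4, c)))) = Add(-18, Add(112, Mul(8, c))) = Add(94, Mul(8, c)))
Add(Mul(482310, Pow(Function('g')(576), -1)), Mul(Add(-234995, Mul(-1, 160022)), Pow(293931, -1))) = Add(Mul(482310, Pow(Add(94, Mul(8, 576)), -1)), Mul(Add(-234995, Mul(-1, 160022)), Pow(293931, -1))) = Add(Mul(482310, Pow(Add(94, 4608), -1)), Mul(Add(-234995, -160022), Rational(1, 293931))) = Add(Mul(482310, Pow(4702, -1)), Mul(-395017, Rational(1, 293931))) = Add(Mul(482310, Rational(1, 4702)), Rational(-395017, 293931)) = Add(Rational(241155, 2351), Rational(-395017, 293931)) = Rational(69954245338, 691031781)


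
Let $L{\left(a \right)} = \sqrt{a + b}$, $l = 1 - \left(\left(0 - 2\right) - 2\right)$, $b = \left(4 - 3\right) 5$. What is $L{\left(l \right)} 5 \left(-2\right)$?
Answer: $- 10 \sqrt{10} \approx -31.623$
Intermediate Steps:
$b = 5$ ($b = 1 \cdot 5 = 5$)
$l = 5$ ($l = 1 - \left(\left(0 - 2\right) - 2\right) = 1 - \left(-2 - 2\right) = 1 - -4 = 1 + 4 = 5$)
$L{\left(a \right)} = \sqrt{5 + a}$ ($L{\left(a \right)} = \sqrt{a + 5} = \sqrt{5 + a}$)
$L{\left(l \right)} 5 \left(-2\right) = \sqrt{5 + 5} \cdot 5 \left(-2\right) = \sqrt{10} \left(-10\right) = - 10 \sqrt{10}$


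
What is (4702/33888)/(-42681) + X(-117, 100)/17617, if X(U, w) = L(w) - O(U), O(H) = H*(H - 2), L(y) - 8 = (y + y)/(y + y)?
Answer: -10062463443263/12740382983088 ≈ -0.78981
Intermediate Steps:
L(y) = 9 (L(y) = 8 + (y + y)/(y + y) = 8 + (2*y)/((2*y)) = 8 + (2*y)*(1/(2*y)) = 8 + 1 = 9)
O(H) = H*(-2 + H)
X(U, w) = 9 - U*(-2 + U)
(4702/33888)/(-42681) + X(-117, 100)/17617 = (4702/33888)/(-42681) + (9 - 1*(-117)*(-2 - 117))/17617 = (4702*(1/33888))*(-1/42681) + (9 - 1*(-117)*(-119))*(1/17617) = (2351/16944)*(-1/42681) + (9 - 13923)*(1/17617) = -2351/723186864 - 13914*1/17617 = -2351/723186864 - 13914/17617 = -10062463443263/12740382983088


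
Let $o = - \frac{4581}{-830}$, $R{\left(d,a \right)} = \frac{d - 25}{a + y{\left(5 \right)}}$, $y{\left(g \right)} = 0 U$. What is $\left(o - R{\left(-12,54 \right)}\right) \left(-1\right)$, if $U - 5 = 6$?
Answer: $- \frac{69521}{11205} \approx -6.2045$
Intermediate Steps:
$U = 11$ ($U = 5 + 6 = 11$)
$y{\left(g \right)} = 0$ ($y{\left(g \right)} = 0 \cdot 11 = 0$)
$R{\left(d,a \right)} = \frac{-25 + d}{a}$ ($R{\left(d,a \right)} = \frac{d - 25}{a + 0} = \frac{-25 + d}{a}$)
$o = \frac{4581}{830}$ ($o = \left(-4581\right) \left(- \frac{1}{830}\right) = \frac{4581}{830} \approx 5.5193$)
$\left(o - R{\left(-12,54 \right)}\right) \left(-1\right) = \left(\frac{4581}{830} - \frac{-25 - 12}{54}\right) \left(-1\right) = \left(\frac{4581}{830} - \frac{1}{54} \left(-37\right)\right) \left(-1\right) = \left(\frac{4581}{830} - - \frac{37}{54}\right) \left(-1\right) = \left(\frac{4581}{830} + \frac{37}{54}\right) \left(-1\right) = \frac{69521}{11205} \left(-1\right) = - \frac{69521}{11205}$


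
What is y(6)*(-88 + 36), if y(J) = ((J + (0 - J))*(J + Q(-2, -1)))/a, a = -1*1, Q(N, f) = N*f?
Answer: 0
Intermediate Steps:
a = -1
y(J) = 0 (y(J) = ((J + (0 - J))*(J - 2*(-1)))/(-1) = ((J - J)*(J + 2))*(-1) = (0*(2 + J))*(-1) = 0*(-1) = 0)
y(6)*(-88 + 36) = 0*(-88 + 36) = 0*(-52) = 0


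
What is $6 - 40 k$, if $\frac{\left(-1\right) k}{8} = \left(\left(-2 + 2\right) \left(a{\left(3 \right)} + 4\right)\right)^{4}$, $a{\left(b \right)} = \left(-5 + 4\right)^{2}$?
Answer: $6$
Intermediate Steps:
$a{\left(b \right)} = 1$ ($a{\left(b \right)} = \left(-1\right)^{2} = 1$)
$k = 0$ ($k = - 8 \left(\left(-2 + 2\right) \left(1 + 4\right)\right)^{4} = - 8 \left(0 \cdot 5\right)^{4} = - 8 \cdot 0^{4} = \left(-8\right) 0 = 0$)
$6 - 40 k = 6 - 0 = 6 + 0 = 6$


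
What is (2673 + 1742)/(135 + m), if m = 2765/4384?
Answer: 3871072/118921 ≈ 32.552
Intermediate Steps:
m = 2765/4384 (m = 2765*(1/4384) = 2765/4384 ≈ 0.63070)
(2673 + 1742)/(135 + m) = (2673 + 1742)/(135 + 2765/4384) = 4415/(594605/4384) = 4415*(4384/594605) = 3871072/118921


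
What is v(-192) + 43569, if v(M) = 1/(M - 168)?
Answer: 15684839/360 ≈ 43569.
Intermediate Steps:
v(M) = 1/(-168 + M)
v(-192) + 43569 = 1/(-168 - 192) + 43569 = 1/(-360) + 43569 = -1/360 + 43569 = 15684839/360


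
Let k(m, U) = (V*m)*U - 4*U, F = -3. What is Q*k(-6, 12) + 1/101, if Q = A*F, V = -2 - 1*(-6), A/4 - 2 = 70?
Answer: 29320705/101 ≈ 2.9030e+5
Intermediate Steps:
A = 288 (A = 8 + 4*70 = 8 + 280 = 288)
V = 4 (V = -2 + 6 = 4)
Q = -864 (Q = 288*(-3) = -864)
k(m, U) = -4*U + 4*U*m (k(m, U) = (4*m)*U - 4*U = 4*U*m - 4*U = -4*U + 4*U*m)
Q*k(-6, 12) + 1/101 = -3456*12*(-1 - 6) + 1/101 = -3456*12*(-7) + 1/101 = -864*(-336) + 1/101 = 290304 + 1/101 = 29320705/101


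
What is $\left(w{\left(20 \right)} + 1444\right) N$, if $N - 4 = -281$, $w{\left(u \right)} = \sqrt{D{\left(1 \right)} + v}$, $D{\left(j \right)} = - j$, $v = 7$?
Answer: $-399988 - 277 \sqrt{6} \approx -4.0067 \cdot 10^{5}$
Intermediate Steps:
$w{\left(u \right)} = \sqrt{6}$ ($w{\left(u \right)} = \sqrt{\left(-1\right) 1 + 7} = \sqrt{-1 + 7} = \sqrt{6}$)
$N = -277$ ($N = 4 - 281 = -277$)
$\left(w{\left(20 \right)} + 1444\right) N = \left(\sqrt{6} + 1444\right) \left(-277\right) = \left(1444 + \sqrt{6}\right) \left(-277\right) = -399988 - 277 \sqrt{6}$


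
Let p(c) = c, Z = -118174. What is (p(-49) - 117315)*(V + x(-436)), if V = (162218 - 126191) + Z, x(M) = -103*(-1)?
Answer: 9629012016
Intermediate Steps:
x(M) = 103
V = -82147 (V = (162218 - 126191) - 118174 = 36027 - 118174 = -82147)
(p(-49) - 117315)*(V + x(-436)) = (-49 - 117315)*(-82147 + 103) = -117364*(-82044) = 9629012016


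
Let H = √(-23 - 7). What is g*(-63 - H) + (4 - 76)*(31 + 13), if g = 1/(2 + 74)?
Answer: -240831/76 - I*√30/76 ≈ -3168.8 - 0.072069*I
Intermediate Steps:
H = I*√30 (H = √(-30) = I*√30 ≈ 5.4772*I)
g = 1/76 ≈ 0.013158
g*(-63 - H) + (4 - 76)*(31 + 13) = (-63 - I*√30)/76 + (4 - 76)*(31 + 13) = (-63 - I*√30)/76 - 72*44 = (-63/76 - I*√30/76) - 3168 = -240831/76 - I*√30/76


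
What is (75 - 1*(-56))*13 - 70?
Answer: 1633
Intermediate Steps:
(75 - 1*(-56))*13 - 70 = (75 + 56)*13 - 70 = 131*13 - 70 = 1703 - 70 = 1633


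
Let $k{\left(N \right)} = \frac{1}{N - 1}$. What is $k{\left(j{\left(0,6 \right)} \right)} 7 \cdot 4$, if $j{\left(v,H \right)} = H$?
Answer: $\frac{28}{5} \approx 5.6$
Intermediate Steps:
$k{\left(N \right)} = \frac{1}{-1 + N}$
$k{\left(j{\left(0,6 \right)} \right)} 7 \cdot 4 = \frac{1}{-1 + 6} \cdot 7 \cdot 4 = \frac{1}{5} \cdot 7 \cdot 4 = \frac{7}{5} \cdot 4 = \frac{28}{5}$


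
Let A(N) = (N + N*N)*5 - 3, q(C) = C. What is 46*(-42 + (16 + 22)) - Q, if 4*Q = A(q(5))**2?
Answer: -22345/4 ≈ -5586.3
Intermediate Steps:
A(N) = -3 + 5*N + 5*N**2 (A(N) = (N + N**2)*5 - 3 = (5*N + 5*N**2) - 3 = -3 + 5*N + 5*N**2)
Q = 21609/4 (Q = (-3 + 5*5 + 5*5**2)**2/4 = (-3 + 25 + 5*25)**2/4 = (-3 + 25 + 125)**2/4 = (1/4)*147**2 = (1/4)*21609 = 21609/4 ≈ 5402.3)
46*(-42 + (16 + 22)) - Q = 46*(-42 + (16 + 22)) - 1*21609/4 = 46*(-42 + 38) - 21609/4 = 46*(-4) - 21609/4 = -184 - 21609/4 = -22345/4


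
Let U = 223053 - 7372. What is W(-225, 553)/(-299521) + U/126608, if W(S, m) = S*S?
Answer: 58191458801/37921754768 ≈ 1.5345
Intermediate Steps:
W(S, m) = S**2
U = 215681
W(-225, 553)/(-299521) + U/126608 = (-225)**2/(-299521) + 215681/126608 = 50625*(-1/299521) + 215681*(1/126608) = -50625/299521 + 215681/126608 = 58191458801/37921754768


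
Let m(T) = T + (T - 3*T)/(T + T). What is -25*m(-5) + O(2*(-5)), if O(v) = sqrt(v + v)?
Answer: 150 + 2*I*sqrt(5) ≈ 150.0 + 4.4721*I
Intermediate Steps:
O(v) = sqrt(2)*sqrt(v) (O(v) = sqrt(2*v) = sqrt(2)*sqrt(v))
m(T) = -1 + T (m(T) = T + (-2*T)/((2*T)) = T + (-2*T)*(1/(2*T)) = T - 1 = -1 + T)
-25*m(-5) + O(2*(-5)) = -25*(-1 - 5) + sqrt(2)*sqrt(2*(-5)) = -25*(-6) + sqrt(2)*sqrt(-10) = 150 + sqrt(2)*(I*sqrt(10)) = 150 + 2*I*sqrt(5)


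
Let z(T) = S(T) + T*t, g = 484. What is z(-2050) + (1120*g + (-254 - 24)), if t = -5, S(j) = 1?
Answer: 552053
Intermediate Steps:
z(T) = 1 - 5*T (z(T) = 1 + T*(-5) = 1 - 5*T)
z(-2050) + (1120*g + (-254 - 24)) = (1 - 5*(-2050)) + (1120*484 + (-254 - 24)) = (1 + 10250) + (542080 - 278) = 10251 + 541802 = 552053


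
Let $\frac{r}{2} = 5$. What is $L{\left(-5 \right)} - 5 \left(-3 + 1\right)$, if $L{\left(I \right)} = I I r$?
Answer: $260$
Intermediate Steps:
$r = 10$ ($r = 2 \cdot 5 = 10$)
$L{\left(I \right)} = 10 I^{2}$ ($L{\left(I \right)} = I I 10 = I^{2} \cdot 10 = 10 I^{2}$)
$L{\left(-5 \right)} - 5 \left(-3 + 1\right) = 10 \left(-5\right)^{2} - 5 \left(-3 + 1\right) = 10 \cdot 25 - 5 \left(-2\right) = 250 - -10 = 250 + 10 = 260$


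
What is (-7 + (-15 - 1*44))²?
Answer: 4356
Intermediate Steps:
(-7 + (-15 - 1*44))² = (-7 + (-15 - 44))² = (-7 - 59)² = (-66)² = 4356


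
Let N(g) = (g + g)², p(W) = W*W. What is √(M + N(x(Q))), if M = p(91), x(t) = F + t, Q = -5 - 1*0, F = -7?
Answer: √8857 ≈ 94.112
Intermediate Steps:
Q = -5 (Q = -5 + 0 = -5)
p(W) = W²
x(t) = -7 + t
M = 8281 (M = 91² = 8281)
N(g) = 4*g² (N(g) = (2*g)² = 4*g²)
√(M + N(x(Q))) = √(8281 + 4*(-7 - 5)²) = √(8281 + 4*(-12)²) = √(8281 + 4*144) = √(8281 + 576) = √8857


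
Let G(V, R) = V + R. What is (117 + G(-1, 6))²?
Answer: 14884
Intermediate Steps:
G(V, R) = R + V
(117 + G(-1, 6))² = (117 + (6 - 1))² = (117 + 5)² = 122² = 14884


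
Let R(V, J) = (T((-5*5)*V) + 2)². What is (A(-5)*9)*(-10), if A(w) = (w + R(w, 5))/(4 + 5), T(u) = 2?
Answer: -110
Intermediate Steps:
R(V, J) = 16 (R(V, J) = (2 + 2)² = 4² = 16)
A(w) = 16/9 + w/9 (A(w) = (w + 16)/(4 + 5) = (16 + w)/9 = (16 + w)*(⅑) = 16/9 + w/9)
(A(-5)*9)*(-10) = ((16/9 + (⅑)*(-5))*9)*(-10) = ((16/9 - 5/9)*9)*(-10) = ((11/9)*9)*(-10) = 11*(-10) = -110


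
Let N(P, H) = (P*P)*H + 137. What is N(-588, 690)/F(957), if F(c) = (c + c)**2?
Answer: 238563497/3663396 ≈ 65.121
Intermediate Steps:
N(P, H) = 137 + H*P**2 (N(P, H) = P**2*H + 137 = H*P**2 + 137 = 137 + H*P**2)
F(c) = 4*c**2 (F(c) = (2*c)**2 = 4*c**2)
N(-588, 690)/F(957) = (137 + 690*(-588)**2)/((4*957**2)) = (137 + 690*345744)/((4*915849)) = (137 + 238563360)/3663396 = 238563497*(1/3663396) = 238563497/3663396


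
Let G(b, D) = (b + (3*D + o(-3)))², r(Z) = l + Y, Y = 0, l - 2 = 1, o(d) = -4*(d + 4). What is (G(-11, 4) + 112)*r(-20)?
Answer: 363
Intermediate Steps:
o(d) = -16 - 4*d (o(d) = -4*(4 + d) = -16 - 4*d)
l = 3 (l = 2 + 1 = 3)
r(Z) = 3 (r(Z) = 3 + 0 = 3)
G(b, D) = (-4 + b + 3*D)² (G(b, D) = (b + (3*D + (-16 - 4*(-3))))² = (b + (3*D + (-16 + 12)))² = (b + (3*D - 4))² = (b + (-4 + 3*D))² = (-4 + b + 3*D)²)
(G(-11, 4) + 112)*r(-20) = ((-4 - 11 + 3*4)² + 112)*3 = ((-4 - 11 + 12)² + 112)*3 = ((-3)² + 112)*3 = (9 + 112)*3 = 121*3 = 363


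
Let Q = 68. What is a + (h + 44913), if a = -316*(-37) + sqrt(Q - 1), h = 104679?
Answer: 161284 + sqrt(67) ≈ 1.6129e+5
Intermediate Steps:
a = 11692 + sqrt(67) (a = -316*(-37) + sqrt(68 - 1) = 11692 + sqrt(67) ≈ 11700.)
a + (h + 44913) = (11692 + sqrt(67)) + (104679 + 44913) = (11692 + sqrt(67)) + 149592 = 161284 + sqrt(67)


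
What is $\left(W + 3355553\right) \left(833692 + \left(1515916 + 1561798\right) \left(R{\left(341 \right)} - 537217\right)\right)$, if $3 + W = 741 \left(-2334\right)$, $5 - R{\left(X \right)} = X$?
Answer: $-2690201617083268400$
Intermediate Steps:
$R{\left(X \right)} = 5 - X$
$W = -1729497$ ($W = -3 + 741 \left(-2334\right) = -3 - 1729494 = -1729497$)
$\left(W + 3355553\right) \left(833692 + \left(1515916 + 1561798\right) \left(R{\left(341 \right)} - 537217\right)\right) = \left(-1729497 + 3355553\right) \left(833692 + \left(1515916 + 1561798\right) \left(\left(5 - 341\right) - 537217\right)\right) = 1626056 \left(833692 + 3077714 \left(\left(5 - 341\right) - 537217\right)\right) = 1626056 \left(833692 + 3077714 \left(-336 - 537217\right)\right) = 1626056 \left(833692 + 3077714 \left(-537553\right)\right) = 1626056 \left(833692 - 1654434393842\right) = 1626056 \left(-1654433560150\right) = -2690201617083268400$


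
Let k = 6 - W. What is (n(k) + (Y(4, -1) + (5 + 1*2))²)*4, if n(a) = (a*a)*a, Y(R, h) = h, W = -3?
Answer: 3060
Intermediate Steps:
k = 9 (k = 6 - 1*(-3) = 6 + 3 = 9)
n(a) = a³ (n(a) = a²*a = a³)
(n(k) + (Y(4, -1) + (5 + 1*2))²)*4 = (9³ + (-1 + (5 + 1*2))²)*4 = (729 + (-1 + (5 + 2))²)*4 = (729 + (-1 + 7)²)*4 = (729 + 6²)*4 = (729 + 36)*4 = 765*4 = 3060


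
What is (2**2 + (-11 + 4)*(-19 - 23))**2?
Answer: 88804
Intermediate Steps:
(2**2 + (-11 + 4)*(-19 - 23))**2 = (4 - 7*(-42))**2 = (4 + 294)**2 = 298**2 = 88804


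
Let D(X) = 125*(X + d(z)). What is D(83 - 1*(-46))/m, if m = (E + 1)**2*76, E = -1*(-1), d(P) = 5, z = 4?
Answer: 8375/152 ≈ 55.099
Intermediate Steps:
E = 1
D(X) = 625 + 125*X (D(X) = 125*(X + 5) = 125*(5 + X) = 625 + 125*X)
m = 304 (m = (1 + 1)**2*76 = 2**2*76 = 4*76 = 304)
D(83 - 1*(-46))/m = (625 + 125*(83 - 1*(-46)))/304 = (625 + 125*(83 + 46))*(1/304) = (625 + 125*129)*(1/304) = (625 + 16125)*(1/304) = 16750*(1/304) = 8375/152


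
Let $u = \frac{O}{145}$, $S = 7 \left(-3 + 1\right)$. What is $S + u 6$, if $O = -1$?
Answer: $- \frac{2036}{145} \approx -14.041$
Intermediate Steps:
$S = -14$ ($S = 7 \left(-2\right) = -14$)
$u = - \frac{1}{145} \approx -0.0068966$
$S + u 6 = -14 - \frac{6}{145} = - \frac{2036}{145}$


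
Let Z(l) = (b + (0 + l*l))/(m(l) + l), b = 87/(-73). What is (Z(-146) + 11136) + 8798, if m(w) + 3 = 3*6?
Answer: 189072861/9563 ≈ 19771.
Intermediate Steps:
b = -87/73 (b = 87*(-1/73) = -87/73 ≈ -1.1918)
m(w) = 15 (m(w) = -3 + 3*6 = -3 + 18 = 15)
Z(l) = (-87/73 + l²)/(15 + l) (Z(l) = (-87/73 + (0 + l*l))/(15 + l) = (-87/73 + (0 + l²))/(15 + l) = (-87/73 + l²)/(15 + l))
(Z(-146) + 11136) + 8798 = ((-87/73 + (-146)²)/(15 - 146) + 11136) + 8798 = ((-87/73 + 21316)/(-131) + 11136) + 8798 = (-1/131*1555981/73 + 11136) + 8798 = (-1555981/9563 + 11136) + 8798 = 104937587/9563 + 8798 = 189072861/9563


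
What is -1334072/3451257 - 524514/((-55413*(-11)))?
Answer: -6201907478/4973261337 ≈ -1.2471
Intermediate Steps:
-1334072/3451257 - 524514/((-55413*(-11))) = -1334072*1/3451257 - 524514/609543 = -1334072/3451257 - 524514*1/609543 = -1334072/3451257 - 174838/203181 = -6201907478/4973261337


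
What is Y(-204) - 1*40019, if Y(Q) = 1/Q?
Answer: -8163877/204 ≈ -40019.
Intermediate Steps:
Y(-204) - 1*40019 = 1/(-204) - 1*40019 = -1/204 - 40019 = -8163877/204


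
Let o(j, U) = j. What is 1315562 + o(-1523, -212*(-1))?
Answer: 1314039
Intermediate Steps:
1315562 + o(-1523, -212*(-1)) = 1315562 - 1523 = 1314039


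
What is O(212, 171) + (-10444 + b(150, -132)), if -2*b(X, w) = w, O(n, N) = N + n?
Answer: -9995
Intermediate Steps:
b(X, w) = -w/2
O(212, 171) + (-10444 + b(150, -132)) = (171 + 212) + (-10444 - ½*(-132)) = 383 + (-10444 + 66) = 383 - 10378 = -9995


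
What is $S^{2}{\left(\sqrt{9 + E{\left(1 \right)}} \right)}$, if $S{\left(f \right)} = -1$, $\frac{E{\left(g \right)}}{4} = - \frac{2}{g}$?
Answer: $1$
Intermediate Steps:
$E{\left(g \right)} = - \frac{8}{g}$ ($E{\left(g \right)} = 4 \left(- \frac{2}{g}\right) = - \frac{8}{g}$)
$S^{2}{\left(\sqrt{9 + E{\left(1 \right)}} \right)} = \left(-1\right)^{2} = 1$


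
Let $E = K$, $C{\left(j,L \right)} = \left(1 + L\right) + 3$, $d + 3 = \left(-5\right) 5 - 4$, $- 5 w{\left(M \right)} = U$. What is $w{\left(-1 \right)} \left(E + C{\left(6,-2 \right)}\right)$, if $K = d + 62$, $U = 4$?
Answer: $- \frac{128}{5} \approx -25.6$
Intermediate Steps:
$w{\left(M \right)} = - \frac{4}{5}$ ($w{\left(M \right)} = \left(- \frac{1}{5}\right) 4 = - \frac{4}{5}$)
$d = -32$ ($d = -3 - 29 = -32$)
$C{\left(j,L \right)} = 4 + L$
$K = 30$ ($K = -32 + 62 = 30$)
$E = 30$
$w{\left(-1 \right)} \left(E + C{\left(6,-2 \right)}\right) = - \frac{4 \left(30 + \left(4 - 2\right)\right)}{5} = - \frac{4 \left(30 + 2\right)}{5} = \left(- \frac{4}{5}\right) 32 = - \frac{128}{5}$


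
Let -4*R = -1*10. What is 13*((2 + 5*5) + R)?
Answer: 767/2 ≈ 383.50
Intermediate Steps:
R = 5/2 (R = -(-1)*10/4 = -¼*(-10) = 5/2 ≈ 2.5000)
13*((2 + 5*5) + R) = 13*((2 + 5*5) + 5/2) = 13*((2 + 25) + 5/2) = 13*(27 + 5/2) = 13*(59/2) = 767/2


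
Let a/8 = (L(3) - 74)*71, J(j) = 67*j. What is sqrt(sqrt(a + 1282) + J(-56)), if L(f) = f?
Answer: sqrt(-3752 + I*sqrt(39046)) ≈ 1.6124 + 61.275*I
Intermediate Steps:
a = -40328 (a = 8*((3 - 74)*71) = 8*(-71*71) = 8*(-5041) = -40328)
sqrt(sqrt(a + 1282) + J(-56)) = sqrt(sqrt(-40328 + 1282) + 67*(-56)) = sqrt(sqrt(-39046) - 3752) = sqrt(I*sqrt(39046) - 3752) = sqrt(-3752 + I*sqrt(39046))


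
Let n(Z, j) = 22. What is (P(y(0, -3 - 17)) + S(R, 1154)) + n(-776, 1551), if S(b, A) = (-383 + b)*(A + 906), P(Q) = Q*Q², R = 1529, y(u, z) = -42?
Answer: 2286694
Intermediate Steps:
P(Q) = Q³
S(b, A) = (-383 + b)*(906 + A)
(P(y(0, -3 - 17)) + S(R, 1154)) + n(-776, 1551) = ((-42)³ + (-346998 - 383*1154 + 906*1529 + 1154*1529)) + 22 = (-74088 + (-346998 - 441982 + 1385274 + 1764466)) + 22 = (-74088 + 2360760) + 22 = 2286672 + 22 = 2286694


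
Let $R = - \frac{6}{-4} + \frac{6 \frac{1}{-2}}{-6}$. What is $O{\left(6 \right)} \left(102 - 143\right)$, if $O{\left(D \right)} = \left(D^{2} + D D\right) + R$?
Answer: $-3034$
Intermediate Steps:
$R = 2$ ($R = \left(-6\right) \left(- \frac{1}{4}\right) + 6 \left(- \frac{1}{2}\right) \left(- \frac{1}{6}\right) = \frac{3}{2} - - \frac{1}{2} = \frac{3}{2} + \frac{1}{2} = 2$)
$O{\left(D \right)} = 2 + 2 D^{2}$ ($O{\left(D \right)} = \left(D^{2} + D D\right) + 2 = \left(D^{2} + D^{2}\right) + 2 = 2 D^{2} + 2 = 2 + 2 D^{2}$)
$O{\left(6 \right)} \left(102 - 143\right) = \left(2 + 2 \cdot 6^{2}\right) \left(102 - 143\right) = \left(2 + 2 \cdot 36\right) \left(-41\right) = \left(2 + 72\right) \left(-41\right) = 74 \left(-41\right) = -3034$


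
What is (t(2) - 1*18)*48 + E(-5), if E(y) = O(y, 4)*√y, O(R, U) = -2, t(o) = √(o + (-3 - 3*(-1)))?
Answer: -864 + 48*√2 - 2*I*√5 ≈ -796.12 - 4.4721*I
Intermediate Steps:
t(o) = √o (t(o) = √(o + (-3 + 3)) = √(o + 0) = √o)
E(y) = -2*√y
(t(2) - 1*18)*48 + E(-5) = (√2 - 1*18)*48 - 2*I*√5 = (√2 - 18)*48 - 2*I*√5 = (-18 + √2)*48 - 2*I*√5 = (-864 + 48*√2) - 2*I*√5 = -864 + 48*√2 - 2*I*√5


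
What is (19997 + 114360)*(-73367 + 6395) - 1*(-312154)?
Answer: -8997844850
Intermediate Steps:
(19997 + 114360)*(-73367 + 6395) - 1*(-312154) = 134357*(-66972) + 312154 = -8998157004 + 312154 = -8997844850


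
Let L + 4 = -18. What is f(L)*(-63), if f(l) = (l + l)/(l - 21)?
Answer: -2772/43 ≈ -64.465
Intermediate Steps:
L = -22 (L = -4 - 18 = -22)
f(l) = 2*l/(-21 + l) (f(l) = (2*l)/(-21 + l) = 2*l/(-21 + l))
f(L)*(-63) = (2*(-22)/(-21 - 22))*(-63) = (2*(-22)/(-43))*(-63) = (2*(-22)*(-1/43))*(-63) = (44/43)*(-63) = -2772/43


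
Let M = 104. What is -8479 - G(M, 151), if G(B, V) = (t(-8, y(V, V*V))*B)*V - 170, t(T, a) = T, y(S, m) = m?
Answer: 117323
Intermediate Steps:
G(B, V) = -170 - 8*B*V (G(B, V) = (-8*B)*V - 170 = -8*B*V - 170 = -170 - 8*B*V)
-8479 - G(M, 151) = -8479 - (-170 - 8*104*151) = -8479 - (-170 - 125632) = -8479 - 1*(-125802) = -8479 + 125802 = 117323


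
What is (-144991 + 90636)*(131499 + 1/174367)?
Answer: -1246310476813570/174367 ≈ -7.1476e+9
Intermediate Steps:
(-144991 + 90636)*(131499 + 1/174367) = -54355*(131499 + 1/174367) = -54355*22929086134/174367 = -1246310476813570/174367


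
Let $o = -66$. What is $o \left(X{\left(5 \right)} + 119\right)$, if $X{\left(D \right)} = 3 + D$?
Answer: $-8382$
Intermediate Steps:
$o \left(X{\left(5 \right)} + 119\right) = - 66 \left(\left(3 + 5\right) + 119\right) = - 66 \left(8 + 119\right) = \left(-66\right) 127 = -8382$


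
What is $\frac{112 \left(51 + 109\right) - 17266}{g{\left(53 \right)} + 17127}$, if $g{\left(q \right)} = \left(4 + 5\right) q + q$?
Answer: $\frac{654}{17657} \approx 0.037039$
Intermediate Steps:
$g{\left(q \right)} = 10 q$ ($g{\left(q \right)} = 9 q + q = 10 q$)
$\frac{112 \left(51 + 109\right) - 17266}{g{\left(53 \right)} + 17127} = \frac{112 \left(51 + 109\right) - 17266}{10 \cdot 53 + 17127} = \frac{112 \cdot 160 - 17266}{530 + 17127} = \frac{17920 - 17266}{17657} = 654 \cdot \frac{1}{17657} = \frac{654}{17657}$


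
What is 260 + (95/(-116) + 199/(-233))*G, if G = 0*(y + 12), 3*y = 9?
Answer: 260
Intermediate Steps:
y = 3 (y = (1/3)*9 = 3)
G = 0 (G = 0*(3 + 12) = 0*15 = 0)
260 + (95/(-116) + 199/(-233))*G = 260 + (95/(-116) + 199/(-233))*0 = 260 + (95*(-1/116) + 199*(-1/233))*0 = 260 + (-95/116 - 199/233)*0 = 260 - 45219/27028*0 = 260 + 0 = 260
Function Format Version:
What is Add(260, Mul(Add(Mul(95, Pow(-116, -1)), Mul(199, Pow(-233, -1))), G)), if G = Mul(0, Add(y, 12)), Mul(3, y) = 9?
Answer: 260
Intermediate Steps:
y = 3 (y = Mul(Rational(1, 3), 9) = 3)
G = 0 (G = Mul(0, Add(3, 12)) = Mul(0, 15) = 0)
Add(260, Mul(Add(Mul(95, Pow(-116, -1)), Mul(199, Pow(-233, -1))), G)) = Add(260, Mul(Add(Mul(95, Pow(-116, -1)), Mul(199, Pow(-233, -1))), 0)) = Add(260, Mul(Add(Mul(95, Rational(-1, 116)), Mul(199, Rational(-1, 233))), 0)) = Add(260, Mul(Add(Rational(-95, 116), Rational(-199, 233)), 0)) = Add(260, Mul(Rational(-45219, 27028), 0)) = Add(260, 0) = 260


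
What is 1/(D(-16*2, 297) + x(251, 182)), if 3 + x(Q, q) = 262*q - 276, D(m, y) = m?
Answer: 1/47373 ≈ 2.1109e-5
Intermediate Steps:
x(Q, q) = -279 + 262*q (x(Q, q) = -3 + (262*q - 276) = -3 + (-276 + 262*q) = -279 + 262*q)
1/(D(-16*2, 297) + x(251, 182)) = 1/(-16*2 + (-279 + 262*182)) = 1/(-32 + (-279 + 47684)) = 1/(-32 + 47405) = 1/47373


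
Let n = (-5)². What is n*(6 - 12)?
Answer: -150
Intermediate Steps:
n = 25
n*(6 - 12) = 25*(6 - 12) = 25*(-6) = -150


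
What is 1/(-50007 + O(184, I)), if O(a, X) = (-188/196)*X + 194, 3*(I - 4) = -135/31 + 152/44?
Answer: -50127/2497154146 ≈ -2.0074e-5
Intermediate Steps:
I = 3785/1023 (I = 4 + (-135/31 + 152/44)/3 = 4 + (-135*1/31 + 152*(1/44))/3 = 4 + (-135/31 + 38/11)/3 = 4 + (1/3)*(-307/341) = 4 - 307/1023 = 3785/1023 ≈ 3.6999)
O(a, X) = 194 - 47*X/49 (O(a, X) = (-188*1/196)*X + 194 = -47*X/49 + 194 = 194 - 47*X/49)
1/(-50007 + O(184, I)) = 1/(-50007 + (194 - 47/49*3785/1023)) = 1/(-50007 + (194 - 177895/50127)) = 1/(-50007 + 9546743/50127) = 1/(-2497154146/50127) = -50127/2497154146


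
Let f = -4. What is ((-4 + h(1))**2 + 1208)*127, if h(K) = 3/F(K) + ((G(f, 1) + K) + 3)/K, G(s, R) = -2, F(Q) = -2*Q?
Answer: 619887/4 ≈ 1.5497e+5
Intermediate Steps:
h(K) = -3/(2*K) + (1 + K)/K (h(K) = 3/((-2*K)) + ((-2 + K) + 3)/K = 3*(-1/(2*K)) + (1 + K)/K = -3/(2*K) + (1 + K)/K)
((-4 + h(1))**2 + 1208)*127 = ((-4 + (-1/2 + 1)/1)**2 + 1208)*127 = ((-4 + 1*(1/2))**2 + 1208)*127 = ((-4 + 1/2)**2 + 1208)*127 = ((-7/2)**2 + 1208)*127 = (49/4 + 1208)*127 = (4881/4)*127 = 619887/4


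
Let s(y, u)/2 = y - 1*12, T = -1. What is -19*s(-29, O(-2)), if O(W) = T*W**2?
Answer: 1558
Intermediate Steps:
O(W) = -W**2
s(y, u) = -24 + 2*y (s(y, u) = 2*(y - 1*12) = 2*(y - 12) = 2*(-12 + y) = -24 + 2*y)
-19*s(-29, O(-2)) = -19*(-24 + 2*(-29)) = -19*(-24 - 58) = -19*(-82) = 1558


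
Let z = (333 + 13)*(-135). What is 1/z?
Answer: -1/46710 ≈ -2.1409e-5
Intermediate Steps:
z = -46710 (z = 346*(-135) = -46710)
1/z = 1/(-46710) = -1/46710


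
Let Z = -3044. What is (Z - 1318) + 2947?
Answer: -1415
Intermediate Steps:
(Z - 1318) + 2947 = (-3044 - 1318) + 2947 = -4362 + 2947 = -1415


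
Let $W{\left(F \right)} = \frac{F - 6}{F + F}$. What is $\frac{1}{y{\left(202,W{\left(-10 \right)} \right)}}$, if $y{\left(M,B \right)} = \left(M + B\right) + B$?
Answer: $\frac{5}{1018} \approx 0.0049116$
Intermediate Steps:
$W{\left(F \right)} = \frac{-6 + F}{2 F}$
$y{\left(M,B \right)} = M + 2 B$ ($y{\left(M,B \right)} = \left(B + M\right) + B = M + 2 B$)
$\frac{1}{y{\left(202,W{\left(-10 \right)} \right)}} = \frac{1}{202 + 2 \frac{-6 - 10}{2 \left(-10\right)}} = \frac{1}{202 + 2 \cdot \frac{1}{2} \left(- \frac{1}{10}\right) \left(-16\right)} = \frac{1}{202 + 2 \cdot \frac{4}{5}} = \frac{1}{202 + \frac{8}{5}} = \frac{1}{\frac{1018}{5}} = \frac{5}{1018}$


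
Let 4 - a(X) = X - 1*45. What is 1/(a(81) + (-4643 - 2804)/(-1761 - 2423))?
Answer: -4184/126441 ≈ -0.033091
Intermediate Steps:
a(X) = 49 - X (a(X) = 4 - (X - 1*45) = 4 - (X - 45) = 4 - (-45 + X) = 4 + (45 - X) = 49 - X)
1/(a(81) + (-4643 - 2804)/(-1761 - 2423)) = 1/((49 - 1*81) + (-4643 - 2804)/(-1761 - 2423)) = 1/((49 - 81) - 7447/(-4184)) = 1/(-32 - 7447*(-1/4184)) = 1/(-32 + 7447/4184) = 1/(-126441/4184) = -4184/126441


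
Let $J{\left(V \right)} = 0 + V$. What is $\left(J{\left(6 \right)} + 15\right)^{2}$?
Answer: $441$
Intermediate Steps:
$J{\left(V \right)} = V$
$\left(J{\left(6 \right)} + 15\right)^{2} = \left(6 + 15\right)^{2} = 21^{2} = 441$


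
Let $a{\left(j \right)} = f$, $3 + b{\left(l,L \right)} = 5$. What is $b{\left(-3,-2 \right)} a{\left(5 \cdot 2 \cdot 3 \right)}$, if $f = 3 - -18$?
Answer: $42$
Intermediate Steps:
$b{\left(l,L \right)} = 2$ ($b{\left(l,L \right)} = -3 + 5 = 2$)
$f = 21$ ($f = 3 + 18 = 21$)
$a{\left(j \right)} = 21$
$b{\left(-3,-2 \right)} a{\left(5 \cdot 2 \cdot 3 \right)} = 2 \cdot 21 = 42$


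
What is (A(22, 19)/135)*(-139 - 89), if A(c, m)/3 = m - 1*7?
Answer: -304/5 ≈ -60.800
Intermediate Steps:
A(c, m) = -21 + 3*m (A(c, m) = 3*(m - 1*7) = 3*(m - 7) = 3*(-7 + m) = -21 + 3*m)
(A(22, 19)/135)*(-139 - 89) = ((-21 + 3*19)/135)*(-139 - 89) = ((-21 + 57)*(1/135))*(-228) = (36*(1/135))*(-228) = (4/15)*(-228) = -304/5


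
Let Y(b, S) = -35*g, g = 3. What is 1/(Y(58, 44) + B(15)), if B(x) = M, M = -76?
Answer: -1/181 ≈ -0.0055249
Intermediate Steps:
B(x) = -76
Y(b, S) = -105 (Y(b, S) = -35*3 = -105)
1/(Y(58, 44) + B(15)) = 1/(-105 - 76) = 1/(-181) = -1/181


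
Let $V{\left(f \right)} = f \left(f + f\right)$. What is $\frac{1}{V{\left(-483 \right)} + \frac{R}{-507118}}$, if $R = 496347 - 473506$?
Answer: $\frac{507118}{236610079363} \approx 2.1433 \cdot 10^{-6}$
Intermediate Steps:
$V{\left(f \right)} = 2 f^{2}$ ($V{\left(f \right)} = f 2 f = 2 f^{2}$)
$R = 22841$ ($R = 496347 - 473506 = 22841$)
$\frac{1}{V{\left(-483 \right)} + \frac{R}{-507118}} = \frac{1}{2 \left(-483\right)^{2} + \frac{22841}{-507118}} = \frac{1}{2 \cdot 233289 + 22841 \left(- \frac{1}{507118}\right)} = \frac{1}{466578 - \frac{22841}{507118}} = \frac{1}{\frac{236610079363}{507118}} = \frac{507118}{236610079363}$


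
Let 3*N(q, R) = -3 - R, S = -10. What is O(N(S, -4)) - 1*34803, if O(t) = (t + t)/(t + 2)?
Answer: -243619/7 ≈ -34803.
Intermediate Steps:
N(q, R) = -1 - R/3 (N(q, R) = (-3 - R)/3 = -1 - R/3)
O(t) = 2*t/(2 + t) (O(t) = (2*t)/(2 + t) = 2*t/(2 + t))
O(N(S, -4)) - 1*34803 = 2*(-1 - ⅓*(-4))/(2 + (-1 - ⅓*(-4))) - 1*34803 = 2*(-1 + 4/3)/(2 + (-1 + 4/3)) - 34803 = 2*(⅓)/(2 + ⅓) - 34803 = 2*(⅓)/(7/3) - 34803 = 2*(⅓)*(3/7) - 34803 = 2/7 - 34803 = -243619/7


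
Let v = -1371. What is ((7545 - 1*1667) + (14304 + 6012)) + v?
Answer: 24823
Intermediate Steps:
((7545 - 1*1667) + (14304 + 6012)) + v = ((7545 - 1*1667) + (14304 + 6012)) - 1371 = ((7545 - 1667) + 20316) - 1371 = (5878 + 20316) - 1371 = 26194 - 1371 = 24823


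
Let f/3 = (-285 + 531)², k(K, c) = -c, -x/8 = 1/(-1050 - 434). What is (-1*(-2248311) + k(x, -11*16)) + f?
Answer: 2430035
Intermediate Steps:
x = 2/371 (x = -8/(-1050 - 434) = -8/(-1484) = -8*(-1/1484) = 2/371 ≈ 0.0053908)
f = 181548 (f = 3*(-285 + 531)² = 3*246² = 3*60516 = 181548)
(-1*(-2248311) + k(x, -11*16)) + f = (-1*(-2248311) - (-11)*16) + 181548 = (2248311 - 1*(-176)) + 181548 = (2248311 + 176) + 181548 = 2248487 + 181548 = 2430035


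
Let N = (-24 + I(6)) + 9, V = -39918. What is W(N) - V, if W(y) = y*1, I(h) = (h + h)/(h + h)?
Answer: 39904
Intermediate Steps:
I(h) = 1 (I(h) = (2*h)/((2*h)) = (2*h)*(1/(2*h)) = 1)
N = -14 (N = (-24 + 1) + 9 = -23 + 9 = -14)
W(y) = y
W(N) - V = -14 - 1*(-39918) = -14 + 39918 = 39904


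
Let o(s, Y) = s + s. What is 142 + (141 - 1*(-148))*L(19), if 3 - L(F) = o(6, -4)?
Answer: -2459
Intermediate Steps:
o(s, Y) = 2*s
L(F) = -9 (L(F) = 3 - 2*6 = 3 - 1*12 = 3 - 12 = -9)
142 + (141 - 1*(-148))*L(19) = 142 + (141 - 1*(-148))*(-9) = 142 + (141 + 148)*(-9) = 142 + 289*(-9) = 142 - 2601 = -2459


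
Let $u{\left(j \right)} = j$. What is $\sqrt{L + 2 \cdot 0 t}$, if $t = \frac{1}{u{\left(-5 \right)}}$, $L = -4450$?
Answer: $5 i \sqrt{178} \approx 66.708 i$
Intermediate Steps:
$t = - \frac{1}{5}$ ($t = \frac{1}{-5} = - \frac{1}{5} \approx -0.2$)
$\sqrt{L + 2 \cdot 0 t} = \sqrt{-4450 + 2 \cdot 0 \left(- \frac{1}{5}\right)} = \sqrt{-4450 + 0 \left(- \frac{1}{5}\right)} = \sqrt{-4450 + 0} = \sqrt{-4450} = 5 i \sqrt{178}$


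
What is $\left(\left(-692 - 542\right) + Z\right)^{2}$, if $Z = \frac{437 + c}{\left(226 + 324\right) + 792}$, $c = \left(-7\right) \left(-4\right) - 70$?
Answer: $\frac{2741120630689}{1800964} \approx 1.522 \cdot 10^{6}$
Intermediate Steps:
$c = -42$ ($c = 28 - 70 = -42$)
$Z = \frac{395}{1342}$ ($Z = \frac{437 - 42}{\left(226 + 324\right) + 792} = \frac{395}{550 + 792} = \frac{395}{1342} \approx 0.29434$)
$\left(\left(-692 - 542\right) + Z\right)^{2} = \left(\left(-692 - 542\right) + \frac{395}{1342}\right)^{2} = \left(-1234 + \frac{395}{1342}\right)^{2} = \left(- \frac{1655633}{1342}\right)^{2} = \frac{2741120630689}{1800964}$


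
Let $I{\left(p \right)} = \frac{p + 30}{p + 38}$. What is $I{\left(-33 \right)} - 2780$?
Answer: $- \frac{13903}{5} \approx -2780.6$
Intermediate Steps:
$I{\left(p \right)} = \frac{30 + p}{38 + p}$
$I{\left(-33 \right)} - 2780 = \frac{30 - 33}{38 - 33} - 2780 = \frac{1}{5} \left(-3\right) - 2780 = - \frac{3}{5} - 2780 = - \frac{13903}{5}$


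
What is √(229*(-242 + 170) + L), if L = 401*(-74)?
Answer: I*√46162 ≈ 214.85*I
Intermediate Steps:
L = -29674
√(229*(-242 + 170) + L) = √(229*(-242 + 170) - 29674) = √(229*(-72) - 29674) = √(-16488 - 29674) = √(-46162) = I*√46162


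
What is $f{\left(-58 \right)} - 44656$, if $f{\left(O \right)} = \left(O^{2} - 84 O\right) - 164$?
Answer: $-36584$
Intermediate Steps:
$f{\left(O \right)} = -164 + O^{2} - 84 O$
$f{\left(-58 \right)} - 44656 = \left(-164 + \left(-58\right)^{2} - -4872\right) - 44656 = \left(-164 + 3364 + 4872\right) - 44656 = 8072 - 44656 = -36584$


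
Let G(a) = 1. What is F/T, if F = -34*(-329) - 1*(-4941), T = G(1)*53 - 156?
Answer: -16127/103 ≈ -156.57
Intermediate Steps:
T = -103 (T = 1*53 - 156 = 53 - 156 = -103)
F = 16127 (F = 11186 + 4941 = 16127)
F/T = 16127/(-103) = 16127*(-1/103) = -16127/103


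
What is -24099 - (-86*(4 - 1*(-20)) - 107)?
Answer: -21928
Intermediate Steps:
-24099 - (-86*(4 - 1*(-20)) - 107) = -24099 - (-86*(4 + 20) - 107) = -24099 - (-86*24 - 107) = -24099 - (-2064 - 107) = -24099 - 1*(-2171) = -24099 + 2171 = -21928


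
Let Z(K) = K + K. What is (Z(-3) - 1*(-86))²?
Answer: 6400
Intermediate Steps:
Z(K) = 2*K
(Z(-3) - 1*(-86))² = (2*(-3) - 1*(-86))² = (-6 + 86)² = 80² = 6400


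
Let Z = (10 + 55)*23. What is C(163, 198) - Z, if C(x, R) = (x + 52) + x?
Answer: -1117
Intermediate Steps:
C(x, R) = 52 + 2*x (C(x, R) = (52 + x) + x = 52 + 2*x)
Z = 1495 (Z = 65*23 = 1495)
C(163, 198) - Z = (52 + 2*163) - 1*1495 = (52 + 326) - 1495 = 378 - 1495 = -1117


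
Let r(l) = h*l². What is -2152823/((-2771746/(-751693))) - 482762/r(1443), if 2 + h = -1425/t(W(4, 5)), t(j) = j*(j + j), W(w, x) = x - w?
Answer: -4815193248085410439415/8247423966221466 ≈ -5.8384e+5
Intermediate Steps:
t(j) = 2*j² (t(j) = j*(2*j) = 2*j²)
h = -1429/2 (h = -2 - 1425*1/(2*(5 - 1*4)²) = -2 - 1425*1/(2*(5 - 4)²) = -2 - 1425/(2*1²) = -2 - 1425/(2*1) = -2 - 1425/2 = -1429/2 ≈ -714.50)
r(l) = -1429*l²/2
-2152823/((-2771746/(-751693))) - 482762/r(1443) = -2152823/((-2771746/(-751693))) - 482762/((-1429/2*1443²)) = -2152823/((-2771746*(-1/751693))) - 482762/((-1429/2*2082249)) = -2152823/2771746/751693 - 482762/(-2975533821/2) = -2152823*751693/2771746 - 482762*(-2/2975533821) = -1618261979339/2771746 + 965524/2975533821 = -4815193248085410439415/8247423966221466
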